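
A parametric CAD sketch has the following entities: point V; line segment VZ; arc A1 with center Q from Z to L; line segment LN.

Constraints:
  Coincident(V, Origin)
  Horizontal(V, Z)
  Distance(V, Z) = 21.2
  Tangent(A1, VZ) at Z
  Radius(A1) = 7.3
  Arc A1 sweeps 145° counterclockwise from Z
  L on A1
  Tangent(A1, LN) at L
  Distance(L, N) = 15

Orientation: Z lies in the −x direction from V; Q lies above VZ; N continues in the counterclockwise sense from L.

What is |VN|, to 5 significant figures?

36.570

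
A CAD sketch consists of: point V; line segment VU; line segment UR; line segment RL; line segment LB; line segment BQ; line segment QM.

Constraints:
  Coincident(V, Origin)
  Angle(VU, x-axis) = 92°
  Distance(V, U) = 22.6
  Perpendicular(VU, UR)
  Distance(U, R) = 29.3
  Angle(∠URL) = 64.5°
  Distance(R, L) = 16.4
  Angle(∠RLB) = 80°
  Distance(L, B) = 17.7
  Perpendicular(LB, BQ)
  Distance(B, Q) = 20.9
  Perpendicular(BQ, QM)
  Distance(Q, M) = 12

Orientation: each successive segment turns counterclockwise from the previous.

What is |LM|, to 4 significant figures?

21.66

The perpendicularity gives BQ at right angles to LB, so BQ runs at 127.5°; with |BQ| = 20.9, Q = (-21.18, 34.37). BQ is perpendicular to QM, so QM runs at -142.5°; with |QM| = 12.0, M = (-30.70, 27.07). Then |LM| = |M − L| = 21.66.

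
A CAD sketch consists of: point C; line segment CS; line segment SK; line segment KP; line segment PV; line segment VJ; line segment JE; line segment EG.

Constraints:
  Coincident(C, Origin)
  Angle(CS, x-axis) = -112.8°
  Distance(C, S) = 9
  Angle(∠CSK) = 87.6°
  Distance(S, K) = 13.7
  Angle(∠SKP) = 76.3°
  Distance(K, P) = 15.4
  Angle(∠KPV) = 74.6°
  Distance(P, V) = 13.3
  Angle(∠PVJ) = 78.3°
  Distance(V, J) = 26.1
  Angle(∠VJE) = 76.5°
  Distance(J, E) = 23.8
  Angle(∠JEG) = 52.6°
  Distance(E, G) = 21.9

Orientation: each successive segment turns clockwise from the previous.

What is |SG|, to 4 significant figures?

10.53

C is at the origin; CS runs at -112.8° with length 9.0, so S = (-3.488, -8.297). ∠CSK = 87.6° gives SK at 154.8° from the x-axis; with |SK| = 13.7, K = (-15.88, -2.464). ∠SKP = 76.3° gives KP at 51.10° from the x-axis; with |KP| = 15.4, P = (-6.213, 9.521). ∠KPV = 74.6° gives PV at -54.30° from the x-axis; with |PV| = 13.3, V = (1.548, -1.279). ∠PVJ = 78.3° gives VJ at -156.0° from the x-axis; with |VJ| = 26.1, J = (-22.30, -11.90). ∠VJE = 76.5° gives JE at 100.5° from the x-axis; with |JE| = 23.8, E = (-26.63, 11.51). ∠JEG = 52.6° gives EG at -26.90° from the x-axis; with |EG| = 21.9, G = (-7.102, 1.598). Then |SG| = |G − S| = 10.53.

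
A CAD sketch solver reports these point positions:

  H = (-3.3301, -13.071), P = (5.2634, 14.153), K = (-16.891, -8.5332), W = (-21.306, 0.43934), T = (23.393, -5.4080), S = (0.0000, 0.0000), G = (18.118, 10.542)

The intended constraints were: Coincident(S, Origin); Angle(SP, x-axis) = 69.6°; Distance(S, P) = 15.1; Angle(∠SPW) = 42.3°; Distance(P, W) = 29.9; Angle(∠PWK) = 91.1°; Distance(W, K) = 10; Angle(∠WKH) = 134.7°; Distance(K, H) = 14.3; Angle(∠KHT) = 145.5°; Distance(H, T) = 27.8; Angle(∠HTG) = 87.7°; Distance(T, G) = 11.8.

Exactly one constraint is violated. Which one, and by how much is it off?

Distance(T, G) = 11.8 — off by 5.00.

S = (0.00, 0.00) ✓; SP at 69.60° ✓; |SP| = 15.10 ✓; ∠SPW = 42.30° ✓; |PW| = 29.90 ✓; ∠PWK = 91.10° ✓; |WK| = 10.00 ✓; ∠WKH = 134.7° ✓; |KH| = 14.30 ✓; ∠KHT = 145.5° ✓; |HT| = 27.80 ✓; ∠HTG = 87.70° ✓; |TG| = 16.80 ✗.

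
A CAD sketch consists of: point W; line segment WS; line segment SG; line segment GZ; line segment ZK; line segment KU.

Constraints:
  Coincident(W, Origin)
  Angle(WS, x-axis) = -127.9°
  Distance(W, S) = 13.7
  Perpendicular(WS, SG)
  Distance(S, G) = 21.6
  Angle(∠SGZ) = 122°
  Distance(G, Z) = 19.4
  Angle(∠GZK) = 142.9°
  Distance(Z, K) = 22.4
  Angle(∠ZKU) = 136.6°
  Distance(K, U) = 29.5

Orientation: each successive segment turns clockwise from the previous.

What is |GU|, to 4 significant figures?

59.92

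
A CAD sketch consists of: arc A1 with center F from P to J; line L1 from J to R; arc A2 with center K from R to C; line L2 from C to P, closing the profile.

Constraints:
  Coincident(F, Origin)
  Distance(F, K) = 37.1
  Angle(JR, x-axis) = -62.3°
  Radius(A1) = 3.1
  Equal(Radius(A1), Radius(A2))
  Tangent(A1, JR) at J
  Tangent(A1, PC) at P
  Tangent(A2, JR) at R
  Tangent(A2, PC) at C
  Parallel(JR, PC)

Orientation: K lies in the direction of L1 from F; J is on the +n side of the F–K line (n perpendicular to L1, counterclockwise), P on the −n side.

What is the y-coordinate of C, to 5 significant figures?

-34.289

Tangency of A1 to both parallel lines with radius 3.1 puts J and P at F ± 3.1·n: J = (2.7447, 1.4410), P = (-2.7447, -1.4410). Equal radii place R and C the same way about K: R = K + 3.1·n = (19.990, -31.407), C = K − 3.1·n = (14.501, -34.289). So C.y = -34.289.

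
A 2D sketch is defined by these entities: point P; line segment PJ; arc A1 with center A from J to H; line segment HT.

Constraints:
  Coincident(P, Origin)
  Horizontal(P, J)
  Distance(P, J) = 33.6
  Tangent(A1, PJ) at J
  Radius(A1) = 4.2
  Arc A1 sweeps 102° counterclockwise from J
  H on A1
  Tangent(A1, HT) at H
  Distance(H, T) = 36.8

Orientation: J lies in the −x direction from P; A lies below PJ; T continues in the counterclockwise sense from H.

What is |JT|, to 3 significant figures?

41.2

P is at the origin; PJ is horizontal with |PJ| = 33.6 and J on the −x side, so J = (-33.6, 0.00). The tangent condition forces AJ to be normal to PJ, so A = J + (0, -4.2) = (-33.6, -4.20). On A1, J sits at bearing 90° from A; a 102° counterclockwise sweep puts H at bearing 192°, so H = A + 4.2·(cos 192°, sin 192°) = (-37.7, -5.07). The tangent condition forces AH to be normal to HT, so HT runs along (−sin 192°, cos 192°); with |HT| = 36.8, T = (-30.1, -41.1). Then |JT| = |T − J| = 41.2.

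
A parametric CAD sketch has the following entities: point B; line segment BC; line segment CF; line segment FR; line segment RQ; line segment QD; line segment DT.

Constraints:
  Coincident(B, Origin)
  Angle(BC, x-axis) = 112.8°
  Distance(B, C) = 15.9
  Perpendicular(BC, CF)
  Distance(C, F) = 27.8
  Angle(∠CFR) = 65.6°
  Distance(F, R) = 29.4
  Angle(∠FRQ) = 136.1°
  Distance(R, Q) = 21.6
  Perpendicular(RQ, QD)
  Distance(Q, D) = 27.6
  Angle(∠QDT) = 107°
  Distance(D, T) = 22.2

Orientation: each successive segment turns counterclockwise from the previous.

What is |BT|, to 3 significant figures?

20.8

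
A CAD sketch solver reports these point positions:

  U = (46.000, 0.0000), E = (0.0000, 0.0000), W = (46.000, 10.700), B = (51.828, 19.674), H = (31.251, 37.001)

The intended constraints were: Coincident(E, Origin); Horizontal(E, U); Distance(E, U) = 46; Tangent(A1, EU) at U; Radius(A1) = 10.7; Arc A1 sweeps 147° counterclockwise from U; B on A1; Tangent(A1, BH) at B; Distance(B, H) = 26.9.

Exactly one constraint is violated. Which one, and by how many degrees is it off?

Tangent(A1, BH) at B — off by 7.10°.

E = (0.00, 0.00) ✓; E.y = 0.00, U.y = 0.00 ✓; |EU| = 46.00 ✓; ∠(WU, UE) = 90.00° ✓; |WU| = 10.70 ✓; bearing(W→B) − bearing(W→U) = 147.0° ✓; |WB| = 10.70 ✓; ∠(WB, BH) = 97.10° ✗; |BH| = 26.90 ✓.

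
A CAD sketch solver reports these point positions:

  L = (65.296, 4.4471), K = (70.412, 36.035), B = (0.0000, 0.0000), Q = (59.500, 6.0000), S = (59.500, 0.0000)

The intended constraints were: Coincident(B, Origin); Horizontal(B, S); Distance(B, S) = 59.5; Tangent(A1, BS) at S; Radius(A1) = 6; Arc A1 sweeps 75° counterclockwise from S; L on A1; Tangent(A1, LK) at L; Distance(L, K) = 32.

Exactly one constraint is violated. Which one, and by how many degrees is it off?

Tangent(A1, LK) at L — off by 5.80°.

B = (0.00, 0.00) ✓; B.y = 0.00, S.y = 0.00 ✓; |BS| = 59.50 ✓; ∠(QS, SB) = 90.00° ✓; |QS| = 6.000 ✓; bearing(Q→L) − bearing(Q→S) = 75.00° ✓; |QL| = 6.000 ✓; ∠(QL, LK) = 84.20° ✗; |LK| = 32.00 ✓.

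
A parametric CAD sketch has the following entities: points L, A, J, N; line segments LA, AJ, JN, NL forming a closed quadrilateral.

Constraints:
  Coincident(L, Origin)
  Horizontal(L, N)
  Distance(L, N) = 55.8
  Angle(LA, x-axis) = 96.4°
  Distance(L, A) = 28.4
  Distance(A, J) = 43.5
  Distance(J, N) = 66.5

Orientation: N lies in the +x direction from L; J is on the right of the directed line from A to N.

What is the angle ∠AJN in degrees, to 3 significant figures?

69.3°

Checks: |AJ| = 43.50 ✓; |JN| = 66.50 ✓.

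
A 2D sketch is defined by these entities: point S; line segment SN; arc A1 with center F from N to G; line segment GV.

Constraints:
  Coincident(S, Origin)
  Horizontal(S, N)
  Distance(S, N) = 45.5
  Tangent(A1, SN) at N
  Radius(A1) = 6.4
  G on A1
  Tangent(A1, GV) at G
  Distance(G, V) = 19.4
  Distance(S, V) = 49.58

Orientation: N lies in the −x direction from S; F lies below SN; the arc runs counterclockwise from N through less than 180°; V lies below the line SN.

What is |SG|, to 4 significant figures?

51.99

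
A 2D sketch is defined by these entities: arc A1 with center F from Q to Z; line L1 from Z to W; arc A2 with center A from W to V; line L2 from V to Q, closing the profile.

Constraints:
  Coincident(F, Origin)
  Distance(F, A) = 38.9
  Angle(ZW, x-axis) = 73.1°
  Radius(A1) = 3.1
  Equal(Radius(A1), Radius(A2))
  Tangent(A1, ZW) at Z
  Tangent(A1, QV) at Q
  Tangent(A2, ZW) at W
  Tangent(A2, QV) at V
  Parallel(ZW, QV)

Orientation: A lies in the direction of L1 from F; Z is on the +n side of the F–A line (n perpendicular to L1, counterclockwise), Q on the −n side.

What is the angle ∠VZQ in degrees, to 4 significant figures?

80.94°

The slot axis is L1's direction at 73.1°, so u = (cos 73.1°, sin 73.1°) = (0.2907, 0.9568) and n = (−sin 73.1°, cos 73.1°) = (-0.9568, 0.2907). F is at the origin and A lies 38.9 along u from F, so A = 38.9·u = (11.31, 37.22). Tangency of A1 to both parallel lines with radius 3.1 puts Z and Q at F ± 3.1·n: Z = (-2.966, 0.9012), Q = (2.966, -0.9012). Equal radii place W and V the same way about A: W = A + 3.1·n = (8.342, 38.12), V = A − 3.1·n = (14.27, 36.32). Then cos ∠VZQ = ZV·ZQ / (|ZV||ZQ|), giving 80.94°.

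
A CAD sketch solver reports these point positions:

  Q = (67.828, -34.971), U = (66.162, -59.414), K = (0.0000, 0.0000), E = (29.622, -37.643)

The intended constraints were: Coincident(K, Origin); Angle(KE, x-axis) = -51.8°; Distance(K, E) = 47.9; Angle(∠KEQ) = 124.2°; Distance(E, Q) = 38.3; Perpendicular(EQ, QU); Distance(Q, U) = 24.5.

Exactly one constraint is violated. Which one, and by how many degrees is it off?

Perpendicular(EQ, QU) — off by 7.90°.

K = (0.00, 0.00) ✓; KE at -51.80° ✓; |KE| = 47.90 ✓; ∠KEQ = 124.2° ✓; |EQ| = 38.30 ✓; ∠(EQ, QU) = 97.90° ✗; |QU| = 24.50 ✓.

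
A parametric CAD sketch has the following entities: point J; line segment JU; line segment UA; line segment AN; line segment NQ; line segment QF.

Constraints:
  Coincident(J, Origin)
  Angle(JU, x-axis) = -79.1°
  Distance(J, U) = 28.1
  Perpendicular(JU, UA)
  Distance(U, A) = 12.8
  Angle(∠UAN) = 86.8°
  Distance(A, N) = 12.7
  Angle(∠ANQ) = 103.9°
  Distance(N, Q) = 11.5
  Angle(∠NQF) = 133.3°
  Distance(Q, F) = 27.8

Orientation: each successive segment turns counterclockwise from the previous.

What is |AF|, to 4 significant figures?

34.53

J is at the origin; JU runs at -79.1° with length 28.1, so U = (5.314, -27.59). JU ⟂ UA, so UA runs at 10.90°; with |UA| = 12.8, A = (17.88, -25.17). ∠UAN = 86.8° gives AN at 104.1° from the x-axis; with |AN| = 12.7, N = (14.79, -12.86). ∠ANQ = 103.9° gives NQ at -179.8° from the x-axis; with |NQ| = 11.5, Q = (3.289, -12.90). ∠NQF = 133.3° gives QF at -133.1° from the x-axis; with |QF| = 27.8, F = (-15.71, -33.19). Then |AF| = |F − A| = 34.53.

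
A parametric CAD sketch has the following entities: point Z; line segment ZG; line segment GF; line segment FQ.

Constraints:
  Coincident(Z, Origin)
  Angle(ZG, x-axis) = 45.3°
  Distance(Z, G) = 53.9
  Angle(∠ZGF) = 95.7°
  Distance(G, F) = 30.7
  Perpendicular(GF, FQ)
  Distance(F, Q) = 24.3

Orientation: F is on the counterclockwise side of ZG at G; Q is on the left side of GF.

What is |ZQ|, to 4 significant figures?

46.48

∠ZGF = 95.7°, so GF runs at 45.3° + (180° − 95.7°) = 129.6° from the x-axis; with |GF| = 30.7, F = G + 30.7·(cos 129.6°, sin 129.6°) = (18.34, 61.97). GF ⟂ FQ; with |FQ| = 24.3 on the left of GF, Q = F + 24.3·(-0.7705, -0.6374) = (-0.3794, 46.48). Then |ZQ| = |Q − Z| = 46.48.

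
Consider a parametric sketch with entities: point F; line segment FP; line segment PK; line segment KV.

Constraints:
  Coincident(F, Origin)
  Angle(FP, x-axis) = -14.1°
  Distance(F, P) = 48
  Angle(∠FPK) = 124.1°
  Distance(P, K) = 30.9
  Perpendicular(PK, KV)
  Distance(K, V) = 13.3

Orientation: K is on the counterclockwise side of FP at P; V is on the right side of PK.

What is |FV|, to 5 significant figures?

78.460

∠FPK = 124.1°, so PK runs at -14.1° + (180° − 124.1°) = 41.800° from the x-axis; with |PK| = 30.9, K = P + 30.9·(cos 41.800°, sin 41.800°) = (69.589, 8.9023). PK is perpendicular to KV; with |KV| = 13.3 on the right of PK, V = K + 13.3·(0.66653, -0.74548) = (78.454, -1.0125). Then |FV| = |V − F| = 78.460.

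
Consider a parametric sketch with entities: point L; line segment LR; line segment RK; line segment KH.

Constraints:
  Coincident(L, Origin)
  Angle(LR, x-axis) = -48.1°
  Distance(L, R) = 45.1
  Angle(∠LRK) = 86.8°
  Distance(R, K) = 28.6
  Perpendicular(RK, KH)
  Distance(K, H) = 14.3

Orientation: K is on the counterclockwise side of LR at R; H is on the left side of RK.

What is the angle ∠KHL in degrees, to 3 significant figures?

140°

∠LRK = 86.8°, so RK runs at -48.1° + (180° − 86.8°) = 45.1° from the x-axis; with |RK| = 28.6, K = R + 28.6·(cos 45.1°, sin 45.1°) = (50.3, -13.3). RK is perpendicular to KH; with |KH| = 14.3 on the left of RK, H = K + 14.3·(-0.708, 0.706) = (40.2, -3.22). Then cos ∠KHL = HK·HL / (|HK||HL|), giving 140°.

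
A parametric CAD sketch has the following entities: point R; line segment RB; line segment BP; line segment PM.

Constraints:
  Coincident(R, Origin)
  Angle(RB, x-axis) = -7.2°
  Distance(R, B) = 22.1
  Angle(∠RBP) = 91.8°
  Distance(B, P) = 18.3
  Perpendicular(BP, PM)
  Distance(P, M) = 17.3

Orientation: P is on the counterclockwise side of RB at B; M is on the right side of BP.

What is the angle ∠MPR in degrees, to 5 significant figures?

139.31°

R is at the origin; RB runs at -7.2° with length 22.1, so B = 22.1·(cos -7.2°, sin -7.2°) = (21.926, -2.7699). ∠RBP = 91.8°, so BP runs at -7.2° + (180° − 91.8°) = 81.000° from the x-axis; with |BP| = 18.3, P = B + 18.3·(cos 81.000°, sin 81.000°) = (24.788, 15.305). The perpendicularity gives PM at right angles to BP; with |PM| = 17.3 on the right of BP, M = P + 17.3·(0.98769, -0.15643) = (41.875, 12.599). Then cos ∠MPR = PM·PR / (|PM||PR|), giving 139.31°.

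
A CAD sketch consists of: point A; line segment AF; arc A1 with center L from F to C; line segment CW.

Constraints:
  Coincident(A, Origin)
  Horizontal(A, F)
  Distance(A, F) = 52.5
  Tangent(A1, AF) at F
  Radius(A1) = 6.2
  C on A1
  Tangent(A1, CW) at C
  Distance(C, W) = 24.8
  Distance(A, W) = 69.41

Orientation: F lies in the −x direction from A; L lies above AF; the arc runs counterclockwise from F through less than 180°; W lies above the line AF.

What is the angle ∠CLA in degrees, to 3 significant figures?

44.5°

Checks: A = (0.00, 0.00) ✓; |LC| = 6.200 ✓; ∠(LC, CW) = 90.00° ✓; |CW| = 24.80 ✓; |AW| = 69.41 ✓.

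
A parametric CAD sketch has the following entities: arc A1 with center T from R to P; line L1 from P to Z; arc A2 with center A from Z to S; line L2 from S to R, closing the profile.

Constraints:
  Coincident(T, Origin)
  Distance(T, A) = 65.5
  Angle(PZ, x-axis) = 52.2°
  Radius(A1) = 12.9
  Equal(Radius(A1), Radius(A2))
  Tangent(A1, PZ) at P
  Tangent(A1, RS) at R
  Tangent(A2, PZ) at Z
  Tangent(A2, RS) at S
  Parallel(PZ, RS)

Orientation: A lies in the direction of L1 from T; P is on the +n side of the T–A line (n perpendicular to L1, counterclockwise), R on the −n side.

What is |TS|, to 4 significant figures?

66.76

Tangency of A1 to both parallel lines with radius 12.9 puts P and R at T ± 12.9·n: P = (-10.19, 7.907), R = (10.19, -7.907). Equal radii place Z and S the same way about A: Z = A + 12.9·n = (29.95, 59.66), S = A − 12.9·n = (50.34, 43.85). Then |TS| = |S − T| = 66.76.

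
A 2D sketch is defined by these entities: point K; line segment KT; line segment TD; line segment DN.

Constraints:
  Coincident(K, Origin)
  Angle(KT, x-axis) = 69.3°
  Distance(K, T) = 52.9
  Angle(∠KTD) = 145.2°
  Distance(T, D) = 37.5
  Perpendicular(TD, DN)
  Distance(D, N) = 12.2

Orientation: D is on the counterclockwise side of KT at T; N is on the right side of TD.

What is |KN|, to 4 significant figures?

91.37

K is at the origin; KT runs at 69.3° with length 52.9, so T = 52.9·(cos 69.3°, sin 69.3°) = (18.70, 49.48). ∠KTD = 145.2°, so TD runs at 69.3° + (180° − 145.2°) = 104.1° from the x-axis; with |TD| = 37.5, D = T + 37.5·(cos 104.1°, sin 104.1°) = (9.563, 85.86). TD ⟂ DN; with |DN| = 12.2 on the right of TD, N = D + 12.2·(0.9699, 0.2436) = (21.40, 88.83). Then |KN| = |N − K| = 91.37.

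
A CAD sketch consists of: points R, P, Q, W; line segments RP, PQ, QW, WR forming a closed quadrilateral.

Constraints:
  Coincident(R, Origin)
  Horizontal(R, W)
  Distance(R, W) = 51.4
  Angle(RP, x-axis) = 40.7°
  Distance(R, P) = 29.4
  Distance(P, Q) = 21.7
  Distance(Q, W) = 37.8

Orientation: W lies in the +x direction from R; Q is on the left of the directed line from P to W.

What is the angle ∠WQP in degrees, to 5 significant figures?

65.330°

Checks: |PQ| = 21.70 ✓; |QW| = 37.80 ✓.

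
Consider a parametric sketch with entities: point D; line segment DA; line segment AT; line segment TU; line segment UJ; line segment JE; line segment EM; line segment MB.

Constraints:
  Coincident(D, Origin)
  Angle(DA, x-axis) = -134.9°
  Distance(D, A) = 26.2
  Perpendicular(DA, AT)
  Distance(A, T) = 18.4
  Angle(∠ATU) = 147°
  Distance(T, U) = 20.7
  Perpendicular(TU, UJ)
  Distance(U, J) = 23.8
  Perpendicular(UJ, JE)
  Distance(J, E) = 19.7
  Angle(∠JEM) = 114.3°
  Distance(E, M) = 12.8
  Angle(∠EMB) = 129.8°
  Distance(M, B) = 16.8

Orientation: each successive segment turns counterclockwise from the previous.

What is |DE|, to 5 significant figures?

8.4749

D is at the origin; DA runs at -134.9° with length 26.2, so A = (-18.494, -18.559). DA is perpendicular to AT, so AT runs at -44.900°; with |AT| = 18.4, T = (-5.4604, -31.547). ∠ATU = 147.0° gives TU at -11.900° from the x-axis; with |TU| = 20.7, U = (14.795, -35.815). The perpendicularity gives UJ at right angles to TU, so UJ runs at 78.100°; with |UJ| = 23.8, J = (19.702, -12.526). UJ ⟂ JE, so JE runs at 168.10°; with |JE| = 19.7, E = (0.42579, -8.4642). Then |DE| = |E − D| = 8.4749.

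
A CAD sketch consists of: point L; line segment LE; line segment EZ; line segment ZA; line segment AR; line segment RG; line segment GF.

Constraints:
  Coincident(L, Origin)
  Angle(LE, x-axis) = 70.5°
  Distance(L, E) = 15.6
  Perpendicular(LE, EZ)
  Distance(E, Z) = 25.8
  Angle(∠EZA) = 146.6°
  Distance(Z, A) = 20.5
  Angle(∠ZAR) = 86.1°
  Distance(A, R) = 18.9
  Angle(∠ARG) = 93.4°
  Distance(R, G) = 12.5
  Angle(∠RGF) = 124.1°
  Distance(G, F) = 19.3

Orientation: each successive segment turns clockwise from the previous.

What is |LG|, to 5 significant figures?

21.416

L is at the origin; LE runs at 70.5° with length 15.6, so E = (5.2074, 14.705). LE is perpendicular to EZ, so EZ runs at -19.500°; with |EZ| = 25.8, Z = (29.528, 6.0930). ∠EZA = 146.6° gives ZA at -52.900° from the x-axis; with |ZA| = 20.5, A = (41.893, -10.257). ∠ZAR = 86.1° gives AR at -146.80° from the x-axis; with |AR| = 18.9, R = (26.078, -20.606). ∠ARG = 93.4° gives RG at 126.60° from the x-axis; with |RG| = 12.5, G = (18.626, -10.571). Then |LG| = |G − L| = 21.416.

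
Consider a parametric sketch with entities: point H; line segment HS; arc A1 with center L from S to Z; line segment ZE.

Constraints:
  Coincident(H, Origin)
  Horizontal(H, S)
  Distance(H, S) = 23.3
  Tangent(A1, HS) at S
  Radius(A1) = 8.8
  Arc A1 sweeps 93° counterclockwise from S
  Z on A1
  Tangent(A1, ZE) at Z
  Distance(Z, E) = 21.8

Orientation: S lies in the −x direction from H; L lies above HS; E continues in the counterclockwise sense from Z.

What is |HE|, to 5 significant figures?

34.755

H is at the origin; HS is horizontal with |HS| = 23.3 and S on the −x side, so S = (-23.300, 0.0000). Tangency of A1 to HS means the radius LS is perpendicular to HS, so L = S + (0, 8.8) = (-23.300, 8.8000). On A1, S sits at bearing -90° from L; a 93° counterclockwise sweep puts Z at bearing 3°, so Z = L + 8.8·(cos 3°, sin 3°) = (-14.512, 9.2606). Since A1 is tangent to ZE there, LZ ⟂ ZE, so ZE runs along (−sin 3°, cos 3°); with |ZE| = 21.8, E = (-15.653, 31.031). Then |HE| = |E − H| = 34.755.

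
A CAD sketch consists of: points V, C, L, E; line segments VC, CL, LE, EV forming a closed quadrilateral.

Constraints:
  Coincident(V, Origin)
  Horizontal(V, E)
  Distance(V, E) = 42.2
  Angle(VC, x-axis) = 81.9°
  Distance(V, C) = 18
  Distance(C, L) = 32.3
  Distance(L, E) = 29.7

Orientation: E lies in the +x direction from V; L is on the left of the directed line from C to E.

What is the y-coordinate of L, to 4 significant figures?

28.27

Checks: |CL| = 32.30 ✓; |LE| = 29.70 ✓.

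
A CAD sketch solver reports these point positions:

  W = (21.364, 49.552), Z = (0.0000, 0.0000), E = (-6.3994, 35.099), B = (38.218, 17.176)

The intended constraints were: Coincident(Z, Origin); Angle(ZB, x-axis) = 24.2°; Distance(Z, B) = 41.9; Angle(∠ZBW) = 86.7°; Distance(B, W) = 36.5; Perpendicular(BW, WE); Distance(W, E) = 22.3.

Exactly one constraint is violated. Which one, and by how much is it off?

Distance(W, E) = 22.3 — off by 9.00.

Z = (0.00, 0.00) ✓; ZB at 24.20° ✓; |ZB| = 41.90 ✓; ∠ZBW = 86.70° ✓; |BW| = 36.50 ✓; ∠(BW, WE) = 90.00° ✓; |WE| = 31.30 ✗.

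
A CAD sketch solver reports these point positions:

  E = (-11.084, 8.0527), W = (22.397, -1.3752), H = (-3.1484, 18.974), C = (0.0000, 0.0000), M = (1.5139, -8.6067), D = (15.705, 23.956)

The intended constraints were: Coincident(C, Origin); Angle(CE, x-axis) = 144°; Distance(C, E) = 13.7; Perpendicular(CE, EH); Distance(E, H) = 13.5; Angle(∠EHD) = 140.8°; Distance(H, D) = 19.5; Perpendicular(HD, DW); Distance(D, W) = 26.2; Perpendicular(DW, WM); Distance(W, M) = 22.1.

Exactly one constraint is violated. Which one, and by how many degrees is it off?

Perpendicular(DW, WM) — off by 4.30°.

C = (0.00, 0.00) ✓; CE at 144.0° ✓; |CE| = 13.70 ✓; ∠(CE, EH) = 90.00° ✓; |EH| = 13.50 ✓; ∠EHD = 140.8° ✓; |HD| = 19.50 ✓; ∠(HD, DW) = 90.00° ✓; |DW| = 26.20 ✓; ∠(DW, WM) = 85.70° ✗; |WM| = 22.10 ✓.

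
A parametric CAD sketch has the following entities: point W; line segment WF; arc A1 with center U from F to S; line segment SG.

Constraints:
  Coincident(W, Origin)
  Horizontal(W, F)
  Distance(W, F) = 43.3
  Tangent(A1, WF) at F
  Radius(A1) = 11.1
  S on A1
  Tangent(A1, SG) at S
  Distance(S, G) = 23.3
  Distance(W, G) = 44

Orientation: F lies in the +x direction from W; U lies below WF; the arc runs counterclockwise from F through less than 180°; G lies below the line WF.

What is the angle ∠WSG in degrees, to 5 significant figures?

99.400°

W is at the origin; W and F share the same y with |WF| = 43.3 and F on the +x side, so F = (43.300, 0.0000). Tangency of A1 to WF means the radius UF is perpendicular to WF, so U = F + (0, -11.1) = (43.300, -11.100). Since US ⟂ SG (tangency), |UG| = √(11.1² + 23.3²) = 25.809 regardless of where S sits on A1. So G lies on both circle(W, 44.0) and circle(U, 25.809); the below-WF intersection is G = (29.328, -32.800). S is the foot of the tangent from G: S = (32.290, -9.6891).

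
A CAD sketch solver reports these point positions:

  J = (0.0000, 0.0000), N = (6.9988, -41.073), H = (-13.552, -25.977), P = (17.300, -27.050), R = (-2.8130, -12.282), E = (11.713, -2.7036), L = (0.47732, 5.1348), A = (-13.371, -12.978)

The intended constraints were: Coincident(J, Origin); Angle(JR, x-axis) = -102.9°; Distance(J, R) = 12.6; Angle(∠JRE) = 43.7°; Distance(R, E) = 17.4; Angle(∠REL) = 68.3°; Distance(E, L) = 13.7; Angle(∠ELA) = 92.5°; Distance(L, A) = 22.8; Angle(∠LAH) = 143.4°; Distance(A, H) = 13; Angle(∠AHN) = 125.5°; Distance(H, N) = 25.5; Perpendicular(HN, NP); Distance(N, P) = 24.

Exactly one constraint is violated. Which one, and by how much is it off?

Distance(N, P) = 24 — off by 6.60.

J = (0.00, 0.00) ✓; JR at -102.9° ✓; |JR| = 12.60 ✓; ∠JRE = 43.70° ✓; |RE| = 17.40 ✓; ∠REL = 68.30° ✓; |EL| = 13.70 ✓; ∠ELA = 92.50° ✓; |LA| = 22.80 ✓; ∠LAH = 143.4° ✓; |AH| = 13.00 ✓; ∠AHN = 125.5° ✓; |HN| = 25.50 ✓; ∠(HN, NP) = 90.00° ✓; |NP| = 17.40 ✗.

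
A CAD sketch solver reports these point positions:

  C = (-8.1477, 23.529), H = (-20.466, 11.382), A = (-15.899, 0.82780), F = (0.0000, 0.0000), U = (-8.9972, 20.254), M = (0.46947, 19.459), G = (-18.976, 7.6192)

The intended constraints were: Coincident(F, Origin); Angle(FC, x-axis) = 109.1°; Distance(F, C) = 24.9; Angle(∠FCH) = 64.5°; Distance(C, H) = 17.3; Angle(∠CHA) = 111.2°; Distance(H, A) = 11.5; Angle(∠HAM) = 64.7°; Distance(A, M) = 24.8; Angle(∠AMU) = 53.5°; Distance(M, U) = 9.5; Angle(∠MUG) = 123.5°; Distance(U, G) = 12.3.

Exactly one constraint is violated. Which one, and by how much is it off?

Distance(U, G) = 12.3 — off by 3.80.

F = (0.00, 0.00) ✓; FC at 109.1° ✓; |FC| = 24.90 ✓; ∠FCH = 64.50° ✓; |CH| = 17.30 ✓; ∠CHA = 111.2° ✓; |HA| = 11.50 ✓; ∠HAM = 64.70° ✓; |AM| = 24.80 ✓; ∠AMU = 53.50° ✓; |MU| = 9.500 ✓; ∠MUG = 123.5° ✓; |UG| = 16.10 ✗.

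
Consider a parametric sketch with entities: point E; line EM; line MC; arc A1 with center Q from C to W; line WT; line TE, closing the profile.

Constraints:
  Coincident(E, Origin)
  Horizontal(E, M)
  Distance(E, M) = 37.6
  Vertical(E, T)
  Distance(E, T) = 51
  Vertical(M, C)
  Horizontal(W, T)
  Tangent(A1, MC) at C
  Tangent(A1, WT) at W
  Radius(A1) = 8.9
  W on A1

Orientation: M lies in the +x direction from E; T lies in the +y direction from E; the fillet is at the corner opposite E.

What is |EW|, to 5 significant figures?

58.521

E is at the origin; EM is horizontal with |EM| = 37.6 and M on the +x side, so M = (37.600, 0.0000). ET is vertical with |ET| = 51.0 and T on the +y side, so T = (0.0000, 51.000). The virtual corner opposite E is at (37.600, 51.000). The tangent condition forces QC to be normal to MC and the tangent condition forces QW to be normal to WT, with radius 8.9, so the center Q sits 8.9 in from both sides at Q = (28.700, 42.100). That places the tangent points at C = (37.600, 42.100) on MC and W = (28.700, 51.000) on WT. Then |EW| = |W − E| = 58.521.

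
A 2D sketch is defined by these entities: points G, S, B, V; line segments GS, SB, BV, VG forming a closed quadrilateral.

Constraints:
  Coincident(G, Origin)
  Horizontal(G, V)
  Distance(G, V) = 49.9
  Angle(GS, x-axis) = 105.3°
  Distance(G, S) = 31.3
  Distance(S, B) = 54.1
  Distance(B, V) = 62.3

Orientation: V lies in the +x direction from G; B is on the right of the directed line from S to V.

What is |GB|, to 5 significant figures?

25.094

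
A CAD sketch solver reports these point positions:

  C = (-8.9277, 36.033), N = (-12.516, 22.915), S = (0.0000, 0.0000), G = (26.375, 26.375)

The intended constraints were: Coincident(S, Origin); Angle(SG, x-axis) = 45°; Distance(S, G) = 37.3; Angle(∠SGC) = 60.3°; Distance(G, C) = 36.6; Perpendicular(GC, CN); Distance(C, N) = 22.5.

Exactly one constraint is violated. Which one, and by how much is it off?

Distance(C, N) = 22.5 — off by 8.90.

S = (0.00, 0.00) ✓; SG at 45.00° ✓; |SG| = 37.30 ✓; ∠SGC = 60.30° ✓; |GC| = 36.60 ✓; ∠(GC, CN) = 90.00° ✓; |CN| = 13.60 ✗.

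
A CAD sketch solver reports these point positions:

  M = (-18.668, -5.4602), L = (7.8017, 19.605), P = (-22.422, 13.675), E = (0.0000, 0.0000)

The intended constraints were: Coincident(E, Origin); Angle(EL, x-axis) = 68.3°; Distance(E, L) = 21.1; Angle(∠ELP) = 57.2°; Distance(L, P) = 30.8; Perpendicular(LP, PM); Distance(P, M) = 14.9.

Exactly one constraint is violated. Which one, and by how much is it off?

Distance(P, M) = 14.9 — off by 4.60.

E = (0.00, 0.00) ✓; EL at 68.30° ✓; |EL| = 21.10 ✓; ∠ELP = 57.20° ✓; |LP| = 30.80 ✓; ∠(LP, PM) = 90.00° ✓; |PM| = 19.50 ✗.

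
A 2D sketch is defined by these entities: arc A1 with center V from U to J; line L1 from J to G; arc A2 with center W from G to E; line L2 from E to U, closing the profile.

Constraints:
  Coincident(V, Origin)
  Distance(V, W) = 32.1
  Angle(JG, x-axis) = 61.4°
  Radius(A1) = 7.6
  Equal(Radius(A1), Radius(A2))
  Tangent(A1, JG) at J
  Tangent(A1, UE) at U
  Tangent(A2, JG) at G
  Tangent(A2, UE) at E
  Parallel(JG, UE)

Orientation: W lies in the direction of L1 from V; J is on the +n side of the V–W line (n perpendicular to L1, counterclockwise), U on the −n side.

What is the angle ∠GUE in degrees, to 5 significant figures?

25.339°

The slot axis is L1's direction at 61.4°, so u = (cos 61.4°, sin 61.4°) = (0.47869, 0.87798) and n = (−sin 61.4°, cos 61.4°) = (-0.87798, 0.47869). V is at the origin and W lies 32.1 along u from V, so W = 32.1·u = (15.366, 28.183). Tangency of A1 to both parallel lines with radius 7.6 puts J and U at V ± 7.6·n: J = (-6.6727, 3.6381), U = (6.6727, -3.6381). Equal radii place G and E the same way about W: G = W + 7.6·n = (8.6933, 31.821), E = W − 7.6·n = (22.039, 24.545). Then cos ∠GUE = UG·UE / (|UG||UE|), giving 25.339°.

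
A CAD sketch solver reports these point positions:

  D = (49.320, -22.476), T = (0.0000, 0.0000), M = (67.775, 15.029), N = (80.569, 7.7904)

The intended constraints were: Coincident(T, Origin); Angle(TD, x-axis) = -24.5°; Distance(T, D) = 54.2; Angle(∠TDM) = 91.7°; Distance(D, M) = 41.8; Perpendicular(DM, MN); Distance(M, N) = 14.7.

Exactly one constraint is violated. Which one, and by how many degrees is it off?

Perpendicular(DM, MN) — off by 3.30°.

T = (0.00, 0.00) ✓; TD at -24.50° ✓; |TD| = 54.20 ✓; ∠TDM = 91.70° ✓; |DM| = 41.80 ✓; ∠(DM, MN) = 93.30° ✗; |MN| = 14.70 ✓.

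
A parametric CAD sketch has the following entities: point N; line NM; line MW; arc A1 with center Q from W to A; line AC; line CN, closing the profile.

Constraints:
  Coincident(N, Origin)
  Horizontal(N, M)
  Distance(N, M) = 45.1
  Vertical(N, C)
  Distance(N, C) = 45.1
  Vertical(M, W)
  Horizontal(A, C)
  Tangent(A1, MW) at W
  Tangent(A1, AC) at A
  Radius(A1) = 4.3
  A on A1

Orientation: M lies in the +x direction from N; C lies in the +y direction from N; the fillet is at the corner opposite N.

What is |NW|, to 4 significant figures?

60.82

N is at the origin; NM is horizontal with |NM| = 45.1 and M on the +x side, so M = (45.10, 0.000). N and C share the same x with |NC| = 45.1 and C on the +y side, so C = (0.000, 45.10). The virtual corner opposite N is at (45.10, 45.10). The tangent condition forces QW to be normal to MW and the tangent condition forces QA to be normal to AC, with radius 4.3, so the center Q sits 4.3 in from both sides at Q = (40.80, 40.80). That places the tangent points at W = (45.10, 40.80) on MW and A = (40.80, 45.10) on AC. Then |NW| = |W − N| = 60.82.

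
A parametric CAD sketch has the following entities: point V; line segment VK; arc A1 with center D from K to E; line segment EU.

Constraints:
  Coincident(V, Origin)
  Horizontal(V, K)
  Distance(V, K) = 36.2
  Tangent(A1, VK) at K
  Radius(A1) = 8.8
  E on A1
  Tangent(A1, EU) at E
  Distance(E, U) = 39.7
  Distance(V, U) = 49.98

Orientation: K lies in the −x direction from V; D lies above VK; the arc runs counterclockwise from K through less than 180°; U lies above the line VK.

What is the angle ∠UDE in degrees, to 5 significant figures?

77.502°

Checks: |DE| = 8.800 ✓; ∠(DE, EU) = 90.00° ✓; |EU| = 39.70 ✓; |VU| = 49.98 ✓.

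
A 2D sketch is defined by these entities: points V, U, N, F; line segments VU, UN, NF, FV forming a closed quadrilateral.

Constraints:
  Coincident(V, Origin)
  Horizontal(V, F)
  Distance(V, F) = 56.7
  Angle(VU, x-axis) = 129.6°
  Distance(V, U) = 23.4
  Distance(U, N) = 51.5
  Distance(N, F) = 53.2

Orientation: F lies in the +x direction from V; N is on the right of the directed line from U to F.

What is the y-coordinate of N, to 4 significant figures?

-26.67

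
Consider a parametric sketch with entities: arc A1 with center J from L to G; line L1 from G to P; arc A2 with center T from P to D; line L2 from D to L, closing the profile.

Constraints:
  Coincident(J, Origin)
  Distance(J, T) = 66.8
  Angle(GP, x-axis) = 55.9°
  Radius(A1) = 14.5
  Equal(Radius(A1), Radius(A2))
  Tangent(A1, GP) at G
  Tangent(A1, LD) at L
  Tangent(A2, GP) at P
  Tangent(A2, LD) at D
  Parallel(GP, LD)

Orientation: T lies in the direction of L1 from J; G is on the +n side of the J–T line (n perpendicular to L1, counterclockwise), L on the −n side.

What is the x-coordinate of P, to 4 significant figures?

25.44

Tangency of A1 to both parallel lines with radius 14.5 puts G and L at J ± 14.5·n: G = (-12.01, 8.129), L = (12.01, -8.129). Equal radii place P and D the same way about T: P = T + 14.5·n = (25.44, 63.44), D = T − 14.5·n = (49.46, 47.19). So P.x = 25.44.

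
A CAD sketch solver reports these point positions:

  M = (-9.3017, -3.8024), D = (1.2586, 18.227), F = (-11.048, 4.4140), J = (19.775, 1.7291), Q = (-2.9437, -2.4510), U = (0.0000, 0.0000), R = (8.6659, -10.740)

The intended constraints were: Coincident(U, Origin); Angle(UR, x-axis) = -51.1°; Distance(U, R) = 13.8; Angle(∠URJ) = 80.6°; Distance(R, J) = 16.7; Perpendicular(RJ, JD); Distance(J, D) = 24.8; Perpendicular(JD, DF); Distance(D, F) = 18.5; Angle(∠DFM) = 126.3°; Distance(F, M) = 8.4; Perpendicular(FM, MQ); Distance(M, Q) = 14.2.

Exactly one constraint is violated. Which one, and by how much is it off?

Distance(M, Q) = 14.2 — off by 7.70.

U = (0.00, 0.00) ✓; UR at -51.10° ✓; |UR| = 13.80 ✓; ∠URJ = 80.60° ✓; |RJ| = 16.70 ✓; ∠(RJ, JD) = 90.00° ✓; |JD| = 24.80 ✓; ∠(JD, DF) = 90.00° ✓; |DF| = 18.50 ✓; ∠DFM = 126.3° ✓; |FM| = 8.400 ✓; ∠(FM, MQ) = 90.00° ✓; |MQ| = 6.500 ✗.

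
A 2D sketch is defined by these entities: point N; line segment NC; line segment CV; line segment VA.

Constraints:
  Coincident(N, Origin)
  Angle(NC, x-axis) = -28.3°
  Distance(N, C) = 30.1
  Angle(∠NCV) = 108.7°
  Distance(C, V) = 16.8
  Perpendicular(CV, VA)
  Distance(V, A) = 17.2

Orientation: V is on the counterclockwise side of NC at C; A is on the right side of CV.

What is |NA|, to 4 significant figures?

52.81

N is at the origin; NC runs at -28.3° with length 30.1, so C = 30.1·(cos -28.3°, sin -28.3°) = (26.50, -14.27). ∠NCV = 108.7°, so CV runs at -28.3° + (180° − 108.7°) = 43.00° from the x-axis; with |CV| = 16.8, V = C + 16.8·(cos 43.00°, sin 43.00°) = (38.79, -2.812). CV is perpendicular to VA; with |VA| = 17.2 on the right of CV, A = V + 17.2·(0.6820, -0.7314) = (50.52, -15.39). Then |NA| = |A − N| = 52.81.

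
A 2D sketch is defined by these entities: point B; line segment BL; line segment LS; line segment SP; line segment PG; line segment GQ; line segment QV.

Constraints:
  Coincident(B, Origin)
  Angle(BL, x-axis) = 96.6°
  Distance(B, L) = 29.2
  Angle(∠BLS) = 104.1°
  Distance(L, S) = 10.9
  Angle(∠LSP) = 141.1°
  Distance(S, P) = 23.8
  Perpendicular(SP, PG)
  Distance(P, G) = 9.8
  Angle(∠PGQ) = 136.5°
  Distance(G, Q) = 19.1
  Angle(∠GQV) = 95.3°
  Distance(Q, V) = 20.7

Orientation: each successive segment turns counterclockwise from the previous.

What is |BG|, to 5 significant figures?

30.921

B is at the origin; BL runs at 96.6° with length 29.2, so L = (-3.3562, 29.006). ∠BLS = 104.1° gives LS at 172.50° from the x-axis; with |LS| = 10.9, S = (-14.163, 30.429). ∠LSP = 141.1° gives SP at -148.60° from the x-axis; with |SP| = 23.8, P = (-34.477, 18.029). SP is perpendicular to PG, so PG runs at -58.600°; with |PG| = 9.8, G = (-29.372, 9.6644). Then |BG| = |G − B| = 30.921.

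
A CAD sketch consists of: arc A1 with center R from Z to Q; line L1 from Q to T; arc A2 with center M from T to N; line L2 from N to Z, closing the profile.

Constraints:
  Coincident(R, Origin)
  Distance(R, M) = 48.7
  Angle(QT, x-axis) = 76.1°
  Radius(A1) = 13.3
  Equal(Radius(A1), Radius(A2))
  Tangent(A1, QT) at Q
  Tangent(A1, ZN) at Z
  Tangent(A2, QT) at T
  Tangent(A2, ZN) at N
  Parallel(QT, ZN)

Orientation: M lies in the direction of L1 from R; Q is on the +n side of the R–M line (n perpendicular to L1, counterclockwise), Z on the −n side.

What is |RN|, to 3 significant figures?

50.5

Tangency of A1 to both parallel lines with radius 13.3 puts Q and Z at R ± 13.3·n: Q = (-12.9, 3.20), Z = (12.9, -3.20). Equal radii place T and N the same way about M: T = M + 13.3·n = (-1.21, 50.5), N = M − 13.3·n = (24.6, 44.1). Then |RN| = |N − R| = 50.5.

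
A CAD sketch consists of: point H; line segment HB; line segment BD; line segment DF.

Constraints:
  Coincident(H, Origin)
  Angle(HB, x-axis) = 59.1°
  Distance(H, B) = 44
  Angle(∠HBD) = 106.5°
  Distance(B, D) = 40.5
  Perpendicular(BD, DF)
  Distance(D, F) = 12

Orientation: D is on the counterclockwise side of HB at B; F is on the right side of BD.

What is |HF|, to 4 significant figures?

75.80

H is at the origin; HB runs at 59.1° with length 44.0, so B = 44.0·(cos 59.1°, sin 59.1°) = (22.60, 37.75). ∠HBD = 106.5°, so BD runs at 59.1° + (180° − 106.5°) = 132.6° from the x-axis; with |BD| = 40.5, D = B + 40.5·(cos 132.6°, sin 132.6°) = (-4.818, 67.57). BD ⟂ DF; with |DF| = 12.0 on the right of BD, F = D + 12.0·(0.7361, 0.6769) = (4.016, 75.69). Then |HF| = |F − H| = 75.80.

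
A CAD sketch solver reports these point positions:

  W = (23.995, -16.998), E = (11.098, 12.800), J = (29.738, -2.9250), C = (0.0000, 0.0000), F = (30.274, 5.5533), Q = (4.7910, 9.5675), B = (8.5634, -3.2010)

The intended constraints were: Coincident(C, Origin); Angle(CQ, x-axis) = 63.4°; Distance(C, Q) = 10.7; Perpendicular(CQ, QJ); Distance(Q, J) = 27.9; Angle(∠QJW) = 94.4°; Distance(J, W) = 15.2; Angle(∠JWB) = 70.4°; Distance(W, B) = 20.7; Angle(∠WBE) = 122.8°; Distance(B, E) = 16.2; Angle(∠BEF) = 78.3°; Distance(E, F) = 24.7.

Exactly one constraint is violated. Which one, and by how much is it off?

Distance(E, F) = 24.7 — off by 4.20.

C = (0.00, 0.00) ✓; CQ at 63.40° ✓; |CQ| = 10.70 ✓; ∠(CQ, QJ) = 90.00° ✓; |QJ| = 27.90 ✓; ∠QJW = 94.40° ✓; |JW| = 15.20 ✓; ∠JWB = 70.40° ✓; |WB| = 20.70 ✓; ∠WBE = 122.8° ✓; |BE| = 16.20 ✓; ∠BEF = 78.30° ✓; |EF| = 20.50 ✗.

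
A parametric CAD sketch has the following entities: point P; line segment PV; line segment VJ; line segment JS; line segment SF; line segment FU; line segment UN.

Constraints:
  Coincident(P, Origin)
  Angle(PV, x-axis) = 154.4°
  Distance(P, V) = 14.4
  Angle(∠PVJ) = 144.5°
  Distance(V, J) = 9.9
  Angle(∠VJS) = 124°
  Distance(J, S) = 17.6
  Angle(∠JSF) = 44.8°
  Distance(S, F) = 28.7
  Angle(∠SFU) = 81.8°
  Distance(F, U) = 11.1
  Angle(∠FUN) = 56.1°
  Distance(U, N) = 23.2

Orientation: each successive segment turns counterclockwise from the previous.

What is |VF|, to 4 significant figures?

12.33

P is at the origin; PV runs at 154.4° with length 14.4, so V = (-12.99, 6.222). ∠PVJ = 144.5° gives VJ at -170.1° from the x-axis; with |VJ| = 9.9, J = (-22.74, 4.520). ∠VJS = 124.0° gives JS at -114.1° from the x-axis; with |JS| = 17.6, S = (-29.93, -11.55). ∠JSF = 44.8° gives SF at 21.10° from the x-axis; with |SF| = 28.7, F = (-3.150, -1.214). Then |VF| = |F − V| = 12.33.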